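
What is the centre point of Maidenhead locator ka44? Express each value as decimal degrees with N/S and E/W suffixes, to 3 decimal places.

85.500° S, 29.000° E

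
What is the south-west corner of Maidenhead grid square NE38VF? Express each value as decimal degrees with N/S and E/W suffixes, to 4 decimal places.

41.7917° S, 87.7500° E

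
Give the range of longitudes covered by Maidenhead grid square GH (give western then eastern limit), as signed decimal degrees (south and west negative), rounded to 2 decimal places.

-60.00, -40.00

Field G=6, H=7: +6·20° lon, +7·10° lat → SW at lon -60°, lat -20°.
Cell spans 20° lon × 10° lat.
west -60.00, east -40.00.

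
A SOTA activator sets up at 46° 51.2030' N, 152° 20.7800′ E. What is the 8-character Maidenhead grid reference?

Shift to the Maidenhead origin (180°W, 90°S): lon 332.34633, lat 136.85338.
Field: lon ⌊332.34633/20⌋ = 16 → Q; lat ⌊136.85338/10⌋ = 13 → N.
Square: lon ⌊12.34633/2⌋ = 6; lat ⌊6.85338/1⌋ = 6.
Subsquare: lon ⌊0.34633/0.0833333⌋ = 4 → e; lat ⌊0.85338/0.0416667⌋ = 20 → u.
Extended square: lon ⌊0.01300/0.00833333⌋ = 1; lat ⌊0.02005/0.00416667⌋ = 4.

QN66eu14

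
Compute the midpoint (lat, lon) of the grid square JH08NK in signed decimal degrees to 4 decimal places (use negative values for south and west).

Field J=9, H=7: +9·20° lon, +7·10° lat → SW at lon 0°, lat -20°.
Square 0, 8: +0·2° lon, +8·1° lat → SW at lon 0°, lat -12°.
Subsquare n=13, k=10: +13·0.0833333° lon, +10·0.0416667° lat → SW at lon 1.08333°, lat -11.5833°.
Cell spans 0.0833333° lon × 0.0416667° lat. Centre is SW corner plus half of each.
latitude -11.5625, longitude 1.1250.

-11.5625, 1.1250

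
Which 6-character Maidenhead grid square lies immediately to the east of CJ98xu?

DJ08au

Longitude subsquare x = 23; +1 → 24, wraps to 0 = a, carry into square.
Longitude square 9; +1 → 10, wraps to 0, carry into field.
Longitude field C = 2; +1 → 3 = D.
The latitude characters are unchanged.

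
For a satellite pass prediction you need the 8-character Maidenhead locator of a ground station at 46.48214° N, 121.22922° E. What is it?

PN06ol75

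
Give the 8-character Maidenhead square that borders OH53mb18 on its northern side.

OH53mb19

Latitude extended square 8; +1 → 9.
The longitude characters are unchanged.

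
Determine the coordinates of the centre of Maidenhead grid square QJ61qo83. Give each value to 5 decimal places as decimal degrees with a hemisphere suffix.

Field Q=16, J=9: +16·20° lon, +9·10° lat → SW at lon 140°, lat 0°.
Square 6, 1: +6·2° lon, +1·1° lat → SW at lon 152°, lat 1°.
Subsquare q=16, o=14: +16·0.0833333° lon, +14·0.0416667° lat → SW at lon 153.333°, lat 1.58333°.
Extended square 8, 3: +8·0.00833333° lon, +3·0.00416667° lat → SW at lon 153.4°, lat 1.59583°.
Cell spans 0.00833333° lon × 0.00416667° lat. Centre is SW corner plus half of each.
latitude 1.59792° N, longitude 153.40417° E.

1.59792° N, 153.40417° E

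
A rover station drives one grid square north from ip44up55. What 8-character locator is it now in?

IP44up56

Latitude extended square 5; +1 → 6.
The longitude characters are unchanged.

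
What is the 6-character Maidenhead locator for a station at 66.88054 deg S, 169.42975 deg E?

Shift to the Maidenhead origin (180°W, 90°S): lon 349.4298, lat 23.1195.
Field: 349.4298/20 → 17 → R, 23.1195/10 → 2 → C; chars RC.
Square: 9.4298/2 → 4, 3.1195/1 → 3; chars 43.
Subsquare: 1.4298/0.0833333 → 17 → r, 0.1195/0.0416667 → 2 → c; chars rc.

RC43rc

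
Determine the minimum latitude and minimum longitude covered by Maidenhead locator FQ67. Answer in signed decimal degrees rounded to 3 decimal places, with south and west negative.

Field F=5, Q=16: +5·20° lon, +16·10° lat → SW at lon -80°, lat 70°.
Square 6, 7: +6·2° lon, +7·1° lat → SW at lon -68°, lat 77°.
latitude 77.000, longitude -68.000.

77.000, -68.000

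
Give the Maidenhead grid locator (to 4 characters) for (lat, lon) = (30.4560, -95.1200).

EM20

Offset from 180°W / 90°S: lon 84.88°, lat 120.46°.
Field: 84.88/20 → 4 → E, 120.46/10 → 12 → M; chars EM.
Square: 4.88/2 → 2, 0.46/1 → 0; chars 20.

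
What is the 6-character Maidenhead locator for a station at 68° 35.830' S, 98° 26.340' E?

Offset from 180°W / 90°S: lon 278.4390°, lat 21.4028°.
Field (20°×10°, letters A–R): lon ⌊278.4390/20⌋ = 13 → N; lat ⌊21.4028/10⌋ = 2 → C.
Square (2°×1°, digits 0–9): lon ⌊18.4390/2⌋ = 9; lat ⌊1.4028/1⌋ = 1.
Subsquare (5′×2.5′, letters a–x): lon ⌊0.4390/0.0833333⌋ = 5 → f; lat ⌊0.4028/0.0416667⌋ = 9 → j.

NC91fj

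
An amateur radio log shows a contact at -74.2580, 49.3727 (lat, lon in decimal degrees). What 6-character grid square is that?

LB45qr

Add 180° to longitude and 90° to latitude: 229.3727, 15.7420.
Field (20°×10°, letters A–R): lon ⌊229.3727/20⌋ = 11 → L; lat ⌊15.7420/10⌋ = 1 → B.
Square (2°×1°, digits 0–9): lon ⌊9.3727/2⌋ = 4; lat ⌊5.7420/1⌋ = 5.
Subsquare (5′×2.5′, letters a–x): lon ⌊1.3727/0.0833333⌋ = 16 → q; lat ⌊0.7420/0.0416667⌋ = 17 → r.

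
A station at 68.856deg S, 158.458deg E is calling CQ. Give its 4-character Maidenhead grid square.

QC91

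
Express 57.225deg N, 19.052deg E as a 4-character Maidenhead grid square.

JO97

Shift to the Maidenhead origin (180°W, 90°S): lon 199.05, lat 147.22.
Field (20°×10°, letters A–R): lon ⌊199.05/20⌋ = 9 → J; lat ⌊147.22/10⌋ = 14 → O.
Square (2°×1°, digits 0–9): lon ⌊19.05/2⌋ = 9; lat ⌊7.22/1⌋ = 7.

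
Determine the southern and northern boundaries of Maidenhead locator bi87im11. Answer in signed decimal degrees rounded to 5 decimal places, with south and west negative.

Field B=1, I=8: +1·20° lon, +8·10° lat → SW at lon -160°, lat -10°.
Square 8, 7: +8·2° lon, +7·1° lat → SW at lon -144°, lat -3°.
Subsquare i=8, m=12: +8·0.0833333° lon, +12·0.0416667° lat → SW at lon -143.333°, lat -2.5°.
Extended square 1, 1: +1·0.00833333° lon, +1·0.00416667° lat → SW at lon -143.325°, lat -2.49583°.
Cell spans 0.00833333° lon × 0.00416667° lat.
south -2.49583, north -2.49167.

-2.49583, -2.49167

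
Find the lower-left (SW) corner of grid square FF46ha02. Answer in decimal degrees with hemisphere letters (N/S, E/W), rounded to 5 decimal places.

Field F=5, F=5: +5·20° lon, +5·10° lat → SW at lon -80°, lat -40°.
Square 4, 6: +4·2° lon, +6·1° lat → SW at lon -72°, lat -34°.
Subsquare h=7, a=0: +7·0.0833333° lon, +0·0.0416667° lat → SW at lon -71.4167°, lat -34°.
Extended square 0, 2: +0·0.00833333° lon, +2·0.00416667° lat → SW at lon -71.4167°, lat -33.9917°.
latitude 33.99167° S, longitude 71.41667° W.

33.99167° S, 71.41667° W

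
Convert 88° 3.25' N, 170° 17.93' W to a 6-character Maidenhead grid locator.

AR48ub

Add 180° to longitude and 90° to latitude: 9.7012, 178.0542.
Field (20°×10°, letters A–R): lon ⌊9.7012/20⌋ = 0 → A; lat ⌊178.0542/10⌋ = 17 → R.
Square (2°×1°, digits 0–9): lon ⌊9.7012/2⌋ = 4; lat ⌊8.0542/1⌋ = 8.
Subsquare (5′×2.5′, letters a–x): lon ⌊1.7012/0.0833333⌋ = 20 → u; lat ⌊0.0542/0.0416667⌋ = 1 → b.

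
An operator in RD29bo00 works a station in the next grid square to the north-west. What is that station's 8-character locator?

Longitude extended square 0; −1 → -1, wraps to 9, carry into subsquare.
Longitude subsquare b = 1; −1 → 0 = a.
Latitude extended square 0; +1 → 1.

RD29ao91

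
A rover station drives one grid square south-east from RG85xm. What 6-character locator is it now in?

Longitude subsquare x = 23; +1 → 24, wraps to 0 = a, carry into square.
Longitude square 8; +1 → 9.
Latitude subsquare m = 12; −1 → 11 = l.

RG95al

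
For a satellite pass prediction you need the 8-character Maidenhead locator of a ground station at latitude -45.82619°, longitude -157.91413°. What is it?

Add 180° to longitude and 90° to latitude: 22.08587, 44.17381.
Field (20°×10°, letters A–R): 22.08587/20 → 1 → B, 44.17381/10 → 4 → E; chars BE.
Square (2°×1°, digits 0–9): 2.08587/2 → 1, 4.17381/1 → 4; chars 14.
Subsquare (5′×2.5′, letters a–x): 0.08587/0.0833333 → 1 → b, 0.17381/0.0416667 → 4 → e; chars be.
Extended square (30″×15″, digits 0–9): 0.00254/0.00833333 → 0, 0.00714/0.00416667 → 1; chars 01.

BE14be01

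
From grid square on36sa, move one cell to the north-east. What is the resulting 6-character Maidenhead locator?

ON36tb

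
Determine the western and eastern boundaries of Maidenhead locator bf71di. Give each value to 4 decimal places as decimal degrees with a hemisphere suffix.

145.7500° W, 145.6667° W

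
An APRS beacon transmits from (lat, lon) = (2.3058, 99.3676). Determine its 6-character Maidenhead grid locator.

NJ92qh

Shift to the Maidenhead origin (180°W, 90°S): lon 279.3676, lat 92.3058.
Field: 279.3676/20 → 13 → N, 92.3058/10 → 9 → J; chars NJ.
Square: 19.3676/2 → 9, 2.3058/1 → 2; chars 92.
Subsquare: 1.3676/0.0833333 → 16 → q, 0.3058/0.0416667 → 7 → h; chars qh.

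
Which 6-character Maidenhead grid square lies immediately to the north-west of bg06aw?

Longitude subsquare a = 0; −1 → -1, wraps to 23 = x, carry into square.
Longitude square 0; −1 → -1, wraps to 9, carry into field.
Longitude field B = 1; −1 → 0 = A.
Latitude subsquare w = 22; +1 → 23 = x.

AG96xx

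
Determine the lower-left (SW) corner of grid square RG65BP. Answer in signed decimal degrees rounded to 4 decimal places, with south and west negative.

-24.3750, 172.0833

Field R=17, G=6: +17·20° lon, +6·10° lat → SW at lon 160°, lat -30°.
Square 6, 5: +6·2° lon, +5·1° lat → SW at lon 172°, lat -25°.
Subsquare b=1, p=15: +1·0.0833333° lon, +15·0.0416667° lat → SW at lon 172.083°, lat -24.375°.
latitude -24.3750, longitude 172.0833.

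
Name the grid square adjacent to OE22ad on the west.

OE12xd

Longitude subsquare a = 0; −1 → -1, wraps to 23 = x, carry into square.
Longitude square 2; −1 → 1.
The latitude characters are unchanged.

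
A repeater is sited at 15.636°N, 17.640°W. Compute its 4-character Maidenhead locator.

Shift to the Maidenhead origin (180°W, 90°S): lon 162.36, lat 105.64.
Field: 162.36/20 → 8 → I, 105.64/10 → 10 → K; chars IK.
Square: 2.36/2 → 1, 5.64/1 → 5; chars 15.

IK15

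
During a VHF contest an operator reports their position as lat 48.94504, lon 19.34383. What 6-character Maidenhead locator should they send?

JN98qw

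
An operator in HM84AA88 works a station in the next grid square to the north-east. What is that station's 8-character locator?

Longitude extended square 8; +1 → 9.
Latitude extended square 8; +1 → 9.

HM84aa99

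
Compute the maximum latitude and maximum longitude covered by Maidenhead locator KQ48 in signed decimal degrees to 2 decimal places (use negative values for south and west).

79.00, 30.00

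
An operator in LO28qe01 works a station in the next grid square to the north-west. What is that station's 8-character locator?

LO28pe92

Longitude extended square 0; −1 → -1, wraps to 9, carry into subsquare.
Longitude subsquare q = 16; −1 → 15 = p.
Latitude extended square 1; +1 → 2.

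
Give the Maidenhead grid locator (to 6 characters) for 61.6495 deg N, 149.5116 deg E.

QP41sp

Offset from 180°W / 90°S: lon 329.5116°, lat 151.6495°.
Field (20°×10°, letters A–R): lon ⌊329.5116/20⌋ = 16 → Q; lat ⌊151.6495/10⌋ = 15 → P.
Square (2°×1°, digits 0–9): lon ⌊9.5116/2⌋ = 4; lat ⌊1.6495/1⌋ = 1.
Subsquare (5′×2.5′, letters a–x): lon ⌊1.5116/0.0833333⌋ = 18 → s; lat ⌊0.6495/0.0416667⌋ = 15 → p.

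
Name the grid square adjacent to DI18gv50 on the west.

DI18gv40

Longitude extended square 5; −1 → 4.
The latitude characters are unchanged.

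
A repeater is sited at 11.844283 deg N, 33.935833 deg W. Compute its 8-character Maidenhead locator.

Shift to the Maidenhead origin (180°W, 90°S): lon 146.06417, lat 101.84428.
Field: 146.06417/20 → 7 → H, 101.84428/10 → 10 → K; chars HK.
Square: 6.06417/2 → 3, 1.84428/1 → 1; chars 31.
Subsquare: 0.06417/0.0833333 → 0 → a, 0.84428/0.0416667 → 20 → u; chars au.
Extended square: 0.06417/0.00833333 → 7, 0.01095/0.00416667 → 2; chars 72.

HK31au72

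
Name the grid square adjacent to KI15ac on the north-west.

Longitude subsquare a = 0; −1 → -1, wraps to 23 = x, carry into square.
Longitude square 1; −1 → 0.
Latitude subsquare c = 2; +1 → 3 = d.

KI05xd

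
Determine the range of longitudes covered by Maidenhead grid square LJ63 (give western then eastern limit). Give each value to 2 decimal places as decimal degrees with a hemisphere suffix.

52.00° E, 54.00° E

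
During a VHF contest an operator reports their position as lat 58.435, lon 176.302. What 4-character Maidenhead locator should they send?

Offset from 180°W / 90°S: lon 356.30°, lat 148.44°.
Field: lon ⌊356.30/20⌋ = 17 → R; lat ⌊148.44/10⌋ = 14 → O.
Square: lon ⌊16.30/2⌋ = 8; lat ⌊8.44/1⌋ = 8.

RO88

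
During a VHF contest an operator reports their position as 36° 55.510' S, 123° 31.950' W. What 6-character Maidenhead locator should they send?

CF83fb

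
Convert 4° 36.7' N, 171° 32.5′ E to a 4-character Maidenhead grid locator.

Shift to the Maidenhead origin (180°W, 90°S): lon 351.54, lat 94.61.
Field: 351.54/20 → 17 → R, 94.61/10 → 9 → J; chars RJ.
Square: 11.54/2 → 5, 4.61/1 → 4; chars 54.

RJ54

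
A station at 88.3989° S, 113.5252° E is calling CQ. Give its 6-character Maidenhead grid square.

OA61so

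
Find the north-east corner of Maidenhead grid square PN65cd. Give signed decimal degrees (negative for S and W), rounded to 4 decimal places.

Field P=15, N=13: +15·20° lon, +13·10° lat → SW at lon 120°, lat 40°.
Square 6, 5: +6·2° lon, +5·1° lat → SW at lon 132°, lat 45°.
Subsquare c=2, d=3: +2·0.0833333° lon, +3·0.0416667° lat → SW at lon 132.167°, lat 45.125°.
Cell spans 0.0833333° lon × 0.0416667° lat. NE corner is SW corner plus one full cell.
latitude 45.1667, longitude 132.2500.

45.1667, 132.2500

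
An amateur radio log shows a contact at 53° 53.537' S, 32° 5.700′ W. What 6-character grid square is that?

Add 180° to longitude and 90° to latitude: 147.9050, 36.1077.
Field: 147.9050/20 → 7 → H, 36.1077/10 → 3 → D; chars HD.
Square: 7.9050/2 → 3, 6.1077/1 → 6; chars 36.
Subsquare: 1.9050/0.0833333 → 22 → w, 0.1077/0.0416667 → 2 → c; chars wc.

HD36wc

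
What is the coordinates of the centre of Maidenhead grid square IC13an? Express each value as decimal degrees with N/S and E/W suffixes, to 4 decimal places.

Field I=8, C=2: +8·20° lon, +2·10° lat → SW at lon -20°, lat -70°.
Square 1, 3: +1·2° lon, +3·1° lat → SW at lon -18°, lat -67°.
Subsquare a=0, n=13: +0·0.0833333° lon, +13·0.0416667° lat → SW at lon -18°, lat -66.4583°.
Cell spans 0.0833333° lon × 0.0416667° lat. Centre is SW corner plus half of each.
latitude 66.4375° S, longitude 17.9583° W.

66.4375° S, 17.9583° W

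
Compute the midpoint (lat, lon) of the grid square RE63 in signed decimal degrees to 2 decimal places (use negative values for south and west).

-46.50, 173.00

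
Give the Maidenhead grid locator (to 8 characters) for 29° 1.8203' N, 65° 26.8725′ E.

ML29ra37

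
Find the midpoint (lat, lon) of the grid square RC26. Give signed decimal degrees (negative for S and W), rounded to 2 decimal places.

Field R=17, C=2: +17·20° lon, +2·10° lat → SW at lon 160°, lat -70°.
Square 2, 6: +2·2° lon, +6·1° lat → SW at lon 164°, lat -64°.
Cell spans 2° lon × 1° lat. Centre is SW corner plus half of each.
latitude -63.50, longitude 165.00.

-63.50, 165.00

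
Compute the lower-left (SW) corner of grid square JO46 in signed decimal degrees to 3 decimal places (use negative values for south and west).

Field J=9, O=14: +9·20° lon, +14·10° lat → SW at lon 0°, lat 50°.
Square 4, 6: +4·2° lon, +6·1° lat → SW at lon 8°, lat 56°.
latitude 56.000, longitude 8.000.

56.000, 8.000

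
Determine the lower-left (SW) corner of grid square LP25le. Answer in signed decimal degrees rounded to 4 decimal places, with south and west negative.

65.1667, 44.9167

Field L=11, P=15: +11·20° lon, +15·10° lat → SW at lon 40°, lat 60°.
Square 2, 5: +2·2° lon, +5·1° lat → SW at lon 44°, lat 65°.
Subsquare l=11, e=4: +11·0.0833333° lon, +4·0.0416667° lat → SW at lon 44.9167°, lat 65.1667°.
latitude 65.1667, longitude 44.9167.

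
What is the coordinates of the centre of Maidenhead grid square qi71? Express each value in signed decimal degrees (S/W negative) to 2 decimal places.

-8.50, 155.00

Field Q=16, I=8: +16·20° lon, +8·10° lat → SW at lon 140°, lat -10°.
Square 7, 1: +7·2° lon, +1·1° lat → SW at lon 154°, lat -9°.
Cell spans 2° lon × 1° lat. Centre is SW corner plus half of each.
latitude -8.50, longitude 155.00.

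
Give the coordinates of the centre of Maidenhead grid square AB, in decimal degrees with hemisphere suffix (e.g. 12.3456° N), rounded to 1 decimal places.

75.0° S, 170.0° W

Field A=0, B=1: +0·20° lon, +1·10° lat → SW at lon -180°, lat -80°.
Cell spans 20° lon × 10° lat. Centre is SW corner plus half of each.
latitude 75.0° S, longitude 170.0° W.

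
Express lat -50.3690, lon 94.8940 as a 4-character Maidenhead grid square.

ND79

Offset from 180°W / 90°S: lon 274.89°, lat 39.63°.
Field (20°×10°, letters A–R): 274.89/20 → 13 → N, 39.63/10 → 3 → D; chars ND.
Square (2°×1°, digits 0–9): 14.89/2 → 7, 9.63/1 → 9; chars 79.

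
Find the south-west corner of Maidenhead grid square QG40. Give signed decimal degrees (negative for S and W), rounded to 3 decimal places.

-30.000, 148.000

Field Q=16, G=6: +16·20° lon, +6·10° lat → SW at lon 140°, lat -30°.
Square 4, 0: +4·2° lon, +0·1° lat → SW at lon 148°, lat -30°.
latitude -30.000, longitude 148.000.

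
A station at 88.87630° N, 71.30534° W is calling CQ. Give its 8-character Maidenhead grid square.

Shift to the Maidenhead origin (180°W, 90°S): lon 108.69466, lat 178.87630.
Field: 108.69466/20 → 5 → F, 178.87630/10 → 17 → R; chars FR.
Square: 8.69466/2 → 4, 8.87630/1 → 8; chars 48.
Subsquare: 0.69466/0.0833333 → 8 → i, 0.87630/0.0416667 → 21 → v; chars iv.
Extended square: 0.02799/0.00833333 → 3, 0.00130/0.00416667 → 0; chars 30.

FR48iv30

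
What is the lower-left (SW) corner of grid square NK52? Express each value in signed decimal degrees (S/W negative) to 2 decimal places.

12.00, 90.00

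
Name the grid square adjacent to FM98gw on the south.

FM98gv

Latitude subsquare w = 22; −1 → 21 = v.
The longitude characters are unchanged.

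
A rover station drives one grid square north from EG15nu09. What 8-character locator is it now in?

EG15nv00

Latitude extended square 9; +1 → 10, wraps to 0, carry into subsquare.
Latitude subsquare u = 20; +1 → 21 = v.
The longitude characters are unchanged.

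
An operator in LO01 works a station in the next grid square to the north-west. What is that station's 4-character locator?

KO92

Longitude square 0; −1 → -1, wraps to 9, carry into field.
Longitude field L = 11; −1 → 10 = K.
Latitude square 1; +1 → 2.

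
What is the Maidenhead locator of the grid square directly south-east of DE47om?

DE47pl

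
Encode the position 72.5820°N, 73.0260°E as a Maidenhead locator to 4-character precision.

MQ62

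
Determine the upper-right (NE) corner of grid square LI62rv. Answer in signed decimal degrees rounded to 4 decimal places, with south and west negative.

Field L=11, I=8: +11·20° lon, +8·10° lat → SW at lon 40°, lat -10°.
Square 6, 2: +6·2° lon, +2·1° lat → SW at lon 52°, lat -8°.
Subsquare r=17, v=21: +17·0.0833333° lon, +21·0.0416667° lat → SW at lon 53.4167°, lat -7.125°.
Cell spans 0.0833333° lon × 0.0416667° lat. NE corner is SW corner plus one full cell.
latitude -7.0833, longitude 53.5000.

-7.0833, 53.5000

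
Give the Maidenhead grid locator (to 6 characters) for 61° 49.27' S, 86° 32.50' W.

Offset from 180°W / 90°S: lon 93.4583°, lat 28.1788°.
Field (20°×10°, letters A–R): 93.4583/20 → 4 → E, 28.1788/10 → 2 → C; chars EC.
Square (2°×1°, digits 0–9): 13.4583/2 → 6, 8.1788/1 → 8; chars 68.
Subsquare (5′×2.5′, letters a–x): 1.4583/0.0833333 → 17 → r, 0.1788/0.0416667 → 4 → e; chars re.

EC68re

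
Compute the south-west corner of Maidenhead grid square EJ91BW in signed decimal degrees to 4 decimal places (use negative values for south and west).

1.9167, -81.9167

Field E=4, J=9: +4·20° lon, +9·10° lat → SW at lon -100°, lat 0°.
Square 9, 1: +9·2° lon, +1·1° lat → SW at lon -82°, lat 1°.
Subsquare b=1, w=22: +1·0.0833333° lon, +22·0.0416667° lat → SW at lon -81.9167°, lat 1.91667°.
latitude 1.9167, longitude -81.9167.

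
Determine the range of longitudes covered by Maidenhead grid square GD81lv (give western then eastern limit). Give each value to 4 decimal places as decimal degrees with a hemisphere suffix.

43.0833° W, 43.0000° W

Field G=6, D=3: +6·20° lon, +3·10° lat → SW at lon -60°, lat -60°.
Square 8, 1: +8·2° lon, +1·1° lat → SW at lon -44°, lat -59°.
Subsquare l=11, v=21: +11·0.0833333° lon, +21·0.0416667° lat → SW at lon -43.0833°, lat -58.125°.
Cell spans 0.0833333° lon × 0.0416667° lat.
west 43.0833° W, east 43.0000° W.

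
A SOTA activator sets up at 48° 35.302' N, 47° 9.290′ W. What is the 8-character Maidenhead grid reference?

Add 180° to longitude and 90° to latitude: 132.84517, 138.58837.
Field (20°×10°, letters A–R): 132.84517/20 → 6 → G, 138.58837/10 → 13 → N; chars GN.
Square (2°×1°, digits 0–9): 12.84517/2 → 6, 8.58837/1 → 8; chars 68.
Subsquare (5′×2.5′, letters a–x): 0.84517/0.0833333 → 10 → k, 0.58837/0.0416667 → 14 → o; chars ko.
Extended square (30″×15″, digits 0–9): 0.01183/0.00833333 → 1, 0.00503/0.00416667 → 1; chars 11.

GN68ko11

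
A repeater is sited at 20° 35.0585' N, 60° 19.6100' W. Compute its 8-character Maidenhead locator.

Shift to the Maidenhead origin (180°W, 90°S): lon 119.67317, lat 110.58431.
Field (20°×10°, letters A–R): 119.67317/20 → 5 → F, 110.58431/10 → 11 → L; chars FL.
Square (2°×1°, digits 0–9): 19.67317/2 → 9, 0.58431/1 → 0; chars 90.
Subsquare (5′×2.5′, letters a–x): 1.67317/0.0833333 → 20 → u, 0.58431/0.0416667 → 14 → o; chars uo.
Extended square (30″×15″, digits 0–9): 0.00650/0.00833333 → 0, 0.00097/0.00416667 → 0; chars 00.

FL90uo00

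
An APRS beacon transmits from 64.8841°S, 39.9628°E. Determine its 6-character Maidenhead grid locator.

KC95xc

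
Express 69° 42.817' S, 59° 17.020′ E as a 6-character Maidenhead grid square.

LC90pg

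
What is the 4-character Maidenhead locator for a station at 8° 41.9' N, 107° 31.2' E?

OJ38

Offset from 180°W / 90°S: lon 287.52°, lat 98.70°.
Field (20°×10°, letters A–R): 287.52/20 → 14 → O, 98.70/10 → 9 → J; chars OJ.
Square (2°×1°, digits 0–9): 7.52/2 → 3, 8.70/1 → 8; chars 38.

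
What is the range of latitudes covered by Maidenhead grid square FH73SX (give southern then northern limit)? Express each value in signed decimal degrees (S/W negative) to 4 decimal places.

Field F=5, H=7: +5·20° lon, +7·10° lat → SW at lon -80°, lat -20°.
Square 7, 3: +7·2° lon, +3·1° lat → SW at lon -66°, lat -17°.
Subsquare s=18, x=23: +18·0.0833333° lon, +23·0.0416667° lat → SW at lon -64.5°, lat -16.0417°.
Cell spans 0.0833333° lon × 0.0416667° lat.
south -16.0417, north -16.0000.

-16.0417, -16.0000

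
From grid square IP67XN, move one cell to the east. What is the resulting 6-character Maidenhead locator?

IP77an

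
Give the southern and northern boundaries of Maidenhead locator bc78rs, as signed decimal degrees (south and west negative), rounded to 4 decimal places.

-61.2500, -61.2083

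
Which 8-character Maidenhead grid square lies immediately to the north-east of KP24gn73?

KP24gn84

Longitude extended square 7; +1 → 8.
Latitude extended square 3; +1 → 4.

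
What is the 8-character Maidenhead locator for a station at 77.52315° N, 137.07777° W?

CQ17lm05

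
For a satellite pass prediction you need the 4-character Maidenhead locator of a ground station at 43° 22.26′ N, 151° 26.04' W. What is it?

BN43

Shift to the Maidenhead origin (180°W, 90°S): lon 28.57, lat 133.37.
Field: lon ⌊28.57/20⌋ = 1 → B; lat ⌊133.37/10⌋ = 13 → N.
Square: lon ⌊8.57/2⌋ = 4; lat ⌊3.37/1⌋ = 3.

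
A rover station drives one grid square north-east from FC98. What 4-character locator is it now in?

GC09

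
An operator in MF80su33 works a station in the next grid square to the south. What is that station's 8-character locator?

MF80su32

Latitude extended square 3; −1 → 2.
The longitude characters are unchanged.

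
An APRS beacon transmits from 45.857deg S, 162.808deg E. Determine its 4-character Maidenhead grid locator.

Offset from 180°W / 90°S: lon 342.81°, lat 44.14°.
Field: 342.81/20 → 17 → R, 44.14/10 → 4 → E; chars RE.
Square: 2.81/2 → 1, 4.14/1 → 4; chars 14.

RE14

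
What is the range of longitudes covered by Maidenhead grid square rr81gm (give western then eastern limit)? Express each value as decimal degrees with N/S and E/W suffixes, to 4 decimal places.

176.5000° E, 176.5833° E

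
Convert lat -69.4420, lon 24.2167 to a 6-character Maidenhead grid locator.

Shift to the Maidenhead origin (180°W, 90°S): lon 204.2167, lat 20.5580.
Field: lon ⌊204.2167/20⌋ = 10 → K; lat ⌊20.5580/10⌋ = 2 → C.
Square: lon ⌊4.2167/2⌋ = 2; lat ⌊0.5580/1⌋ = 0.
Subsquare: lon ⌊0.2167/0.0833333⌋ = 2 → c; lat ⌊0.5580/0.0416667⌋ = 13 → n.

KC20cn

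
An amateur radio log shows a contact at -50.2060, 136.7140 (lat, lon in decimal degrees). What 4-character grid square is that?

PD89

Add 180° to longitude and 90° to latitude: 316.71, 39.79.
Field (20°×10°, letters A–R): lon ⌊316.71/20⌋ = 15 → P; lat ⌊39.79/10⌋ = 3 → D.
Square (2°×1°, digits 0–9): lon ⌊16.71/2⌋ = 8; lat ⌊9.79/1⌋ = 9.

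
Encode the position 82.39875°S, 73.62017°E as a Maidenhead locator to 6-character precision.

Add 180° to longitude and 90° to latitude: 253.6202, 7.6012.
Field: lon ⌊253.6202/20⌋ = 12 → M; lat ⌊7.6012/10⌋ = 0 → A.
Square: lon ⌊13.6202/2⌋ = 6; lat ⌊7.6012/1⌋ = 7.
Subsquare: lon ⌊1.6202/0.0833333⌋ = 19 → t; lat ⌊0.6012/0.0416667⌋ = 14 → o.

MA67to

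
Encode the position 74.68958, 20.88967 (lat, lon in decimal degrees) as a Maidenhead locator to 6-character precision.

KQ04kq

Add 180° to longitude and 90° to latitude: 200.8897, 164.6896.
Field (20°×10°, letters A–R): lon ⌊200.8897/20⌋ = 10 → K; lat ⌊164.6896/10⌋ = 16 → Q.
Square (2°×1°, digits 0–9): lon ⌊0.8897/2⌋ = 0; lat ⌊4.6896/1⌋ = 4.
Subsquare (5′×2.5′, letters a–x): lon ⌊0.8897/0.0833333⌋ = 10 → k; lat ⌊0.6896/0.0416667⌋ = 16 → q.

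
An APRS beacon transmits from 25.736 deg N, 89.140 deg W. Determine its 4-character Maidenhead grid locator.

Shift to the Maidenhead origin (180°W, 90°S): lon 90.86, lat 115.74.
Field (20°×10°, letters A–R): lon ⌊90.86/20⌋ = 4 → E; lat ⌊115.74/10⌋ = 11 → L.
Square (2°×1°, digits 0–9): lon ⌊10.86/2⌋ = 5; lat ⌊5.74/1⌋ = 5.

EL55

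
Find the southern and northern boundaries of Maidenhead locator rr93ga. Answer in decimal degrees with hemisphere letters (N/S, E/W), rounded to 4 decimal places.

Field R=17, R=17: +17·20° lon, +17·10° lat → SW at lon 160°, lat 80°.
Square 9, 3: +9·2° lon, +3·1° lat → SW at lon 178°, lat 83°.
Subsquare g=6, a=0: +6·0.0833333° lon, +0·0.0416667° lat → SW at lon 178.5°, lat 83°.
Cell spans 0.0833333° lon × 0.0416667° lat.
south 83.0000° N, north 83.0417° N.

83.0000° N, 83.0417° N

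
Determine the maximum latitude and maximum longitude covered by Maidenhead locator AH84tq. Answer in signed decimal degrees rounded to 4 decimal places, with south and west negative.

Field A=0, H=7: +0·20° lon, +7·10° lat → SW at lon -180°, lat -20°.
Square 8, 4: +8·2° lon, +4·1° lat → SW at lon -164°, lat -16°.
Subsquare t=19, q=16: +19·0.0833333° lon, +16·0.0416667° lat → SW at lon -162.417°, lat -15.3333°.
Cell spans 0.0833333° lon × 0.0416667° lat. NE corner is SW corner plus one full cell.
latitude -15.2917, longitude -162.3333.

-15.2917, -162.3333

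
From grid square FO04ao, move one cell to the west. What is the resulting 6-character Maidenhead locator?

Longitude subsquare a = 0; −1 → -1, wraps to 23 = x, carry into square.
Longitude square 0; −1 → -1, wraps to 9, carry into field.
Longitude field F = 5; −1 → 4 = E.
The latitude characters are unchanged.

EO94xo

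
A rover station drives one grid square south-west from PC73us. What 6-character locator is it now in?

PC73tr

Longitude subsquare u = 20; −1 → 19 = t.
Latitude subsquare s = 18; −1 → 17 = r.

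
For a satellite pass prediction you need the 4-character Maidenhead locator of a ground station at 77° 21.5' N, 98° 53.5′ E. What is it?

NQ97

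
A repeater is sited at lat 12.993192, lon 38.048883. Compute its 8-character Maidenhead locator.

KK92ax58

Shift to the Maidenhead origin (180°W, 90°S): lon 218.04888, lat 102.99319.
Field: 218.04888/20 → 10 → K, 102.99319/10 → 10 → K; chars KK.
Square: 18.04888/2 → 9, 2.99319/1 → 2; chars 92.
Subsquare: 0.04888/0.0833333 → 0 → a, 0.99319/0.0416667 → 23 → x; chars ax.
Extended square: 0.04888/0.00833333 → 5, 0.03486/0.00416667 → 8; chars 58.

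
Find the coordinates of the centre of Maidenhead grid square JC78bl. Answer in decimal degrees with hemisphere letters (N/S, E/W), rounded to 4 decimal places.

Field J=9, C=2: +9·20° lon, +2·10° lat → SW at lon 0°, lat -70°.
Square 7, 8: +7·2° lon, +8·1° lat → SW at lon 14°, lat -62°.
Subsquare b=1, l=11: +1·0.0833333° lon, +11·0.0416667° lat → SW at lon 14.0833°, lat -61.5417°.
Cell spans 0.0833333° lon × 0.0416667° lat. Centre is SW corner plus half of each.
latitude 61.5208° S, longitude 14.1250° E.

61.5208° S, 14.1250° E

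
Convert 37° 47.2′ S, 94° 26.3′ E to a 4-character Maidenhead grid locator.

Shift to the Maidenhead origin (180°W, 90°S): lon 274.44, lat 52.21.
Field (20°×10°, letters A–R): 274.44/20 → 13 → N, 52.21/10 → 5 → F; chars NF.
Square (2°×1°, digits 0–9): 14.44/2 → 7, 2.21/1 → 2; chars 72.

NF72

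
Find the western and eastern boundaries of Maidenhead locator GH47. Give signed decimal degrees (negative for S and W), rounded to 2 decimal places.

Field G=6, H=7: +6·20° lon, +7·10° lat → SW at lon -60°, lat -20°.
Square 4, 7: +4·2° lon, +7·1° lat → SW at lon -52°, lat -13°.
Cell spans 2° lon × 1° lat.
west -52.00, east -50.00.

-52.00, -50.00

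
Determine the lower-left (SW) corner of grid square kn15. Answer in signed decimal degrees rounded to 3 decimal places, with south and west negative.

45.000, 22.000

Field K=10, N=13: +10·20° lon, +13·10° lat → SW at lon 20°, lat 40°.
Square 1, 5: +1·2° lon, +5·1° lat → SW at lon 22°, lat 45°.
latitude 45.000, longitude 22.000.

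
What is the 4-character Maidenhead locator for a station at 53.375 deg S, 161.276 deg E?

RD06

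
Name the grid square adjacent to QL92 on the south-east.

RL01

Longitude square 9; +1 → 10, wraps to 0, carry into field.
Longitude field Q = 16; +1 → 17 = R.
Latitude square 2; −1 → 1.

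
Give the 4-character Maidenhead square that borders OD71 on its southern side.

Latitude square 1; −1 → 0.
The longitude characters are unchanged.

OD70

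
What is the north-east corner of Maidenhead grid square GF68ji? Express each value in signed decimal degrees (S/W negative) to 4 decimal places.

-31.6250, -47.1667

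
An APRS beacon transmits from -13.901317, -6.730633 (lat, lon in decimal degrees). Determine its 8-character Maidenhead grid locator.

IH66pc23

Shift to the Maidenhead origin (180°W, 90°S): lon 173.26937, lat 76.09868.
Field (20°×10°, letters A–R): 173.26937/20 → 8 → I, 76.09868/10 → 7 → H; chars IH.
Square (2°×1°, digits 0–9): 13.26937/2 → 6, 6.09868/1 → 6; chars 66.
Subsquare (5′×2.5′, letters a–x): 1.26937/0.0833333 → 15 → p, 0.09868/0.0416667 → 2 → c; chars pc.
Extended square (30″×15″, digits 0–9): 0.01937/0.00833333 → 2, 0.01535/0.00416667 → 3; chars 23.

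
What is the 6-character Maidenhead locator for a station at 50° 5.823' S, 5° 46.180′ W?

ID79cv

Add 180° to longitude and 90° to latitude: 174.2303, 39.9029.
Field: lon ⌊174.2303/20⌋ = 8 → I; lat ⌊39.9029/10⌋ = 3 → D.
Square: lon ⌊14.2303/2⌋ = 7; lat ⌊9.9029/1⌋ = 9.
Subsquare: lon ⌊0.2303/0.0833333⌋ = 2 → c; lat ⌊0.9029/0.0416667⌋ = 21 → v.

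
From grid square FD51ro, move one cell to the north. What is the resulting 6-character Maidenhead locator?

Latitude subsquare o = 14; +1 → 15 = p.
The longitude characters are unchanged.

FD51rp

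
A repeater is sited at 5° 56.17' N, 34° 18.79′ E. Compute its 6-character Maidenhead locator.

KJ75dw

Add 180° to longitude and 90° to latitude: 214.3132, 95.9362.
Field (20°×10°, letters A–R): 214.3132/20 → 10 → K, 95.9362/10 → 9 → J; chars KJ.
Square (2°×1°, digits 0–9): 14.3132/2 → 7, 5.9362/1 → 5; chars 75.
Subsquare (5′×2.5′, letters a–x): 0.3132/0.0833333 → 3 → d, 0.9362/0.0416667 → 22 → w; chars dw.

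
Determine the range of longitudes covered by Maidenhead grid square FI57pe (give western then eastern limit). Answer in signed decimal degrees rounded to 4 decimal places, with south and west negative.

-68.7500, -68.6667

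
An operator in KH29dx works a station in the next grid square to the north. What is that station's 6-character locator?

KI20da

Latitude subsquare x = 23; +1 → 24, wraps to 0 = a, carry into square.
Latitude square 9; +1 → 10, wraps to 0, carry into field.
Latitude field H = 7; +1 → 8 = I.
The longitude characters are unchanged.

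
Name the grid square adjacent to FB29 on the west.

FB19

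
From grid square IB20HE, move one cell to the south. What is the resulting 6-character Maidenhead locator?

Latitude subsquare e = 4; −1 → 3 = d.
The longitude characters are unchanged.

IB20hd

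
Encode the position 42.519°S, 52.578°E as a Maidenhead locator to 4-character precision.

Add 180° to longitude and 90° to latitude: 232.58, 47.48.
Field (20°×10°, letters A–R): lon ⌊232.58/20⌋ = 11 → L; lat ⌊47.48/10⌋ = 4 → E.
Square (2°×1°, digits 0–9): lon ⌊12.58/2⌋ = 6; lat ⌊7.48/1⌋ = 7.

LE67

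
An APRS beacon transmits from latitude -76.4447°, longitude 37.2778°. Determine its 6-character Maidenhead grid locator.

KB83pn

Shift to the Maidenhead origin (180°W, 90°S): lon 217.2778, lat 13.5553.
Field (20°×10°, letters A–R): 217.2778/20 → 10 → K, 13.5553/10 → 1 → B; chars KB.
Square (2°×1°, digits 0–9): 17.2778/2 → 8, 3.5553/1 → 3; chars 83.
Subsquare (5′×2.5′, letters a–x): 1.2778/0.0833333 → 15 → p, 0.5553/0.0416667 → 13 → n; chars pn.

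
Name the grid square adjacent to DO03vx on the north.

Latitude subsquare x = 23; +1 → 24, wraps to 0 = a, carry into square.
Latitude square 3; +1 → 4.
The longitude characters are unchanged.

DO04va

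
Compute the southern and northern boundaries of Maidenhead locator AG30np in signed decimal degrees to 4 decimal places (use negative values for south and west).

Field A=0, G=6: +0·20° lon, +6·10° lat → SW at lon -180°, lat -30°.
Square 3, 0: +3·2° lon, +0·1° lat → SW at lon -174°, lat -30°.
Subsquare n=13, p=15: +13·0.0833333° lon, +15·0.0416667° lat → SW at lon -172.917°, lat -29.375°.
Cell spans 0.0833333° lon × 0.0416667° lat.
south -29.3750, north -29.3333.

-29.3750, -29.3333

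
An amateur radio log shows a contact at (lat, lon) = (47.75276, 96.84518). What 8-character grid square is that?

Shift to the Maidenhead origin (180°W, 90°S): lon 276.84518, lat 137.75276.
Field: lon ⌊276.84518/20⌋ = 13 → N; lat ⌊137.75276/10⌋ = 13 → N.
Square: lon ⌊16.84518/2⌋ = 8; lat ⌊7.75276/1⌋ = 7.
Subsquare: lon ⌊0.84518/0.0833333⌋ = 10 → k; lat ⌊0.75276/0.0416667⌋ = 18 → s.
Extended square: lon ⌊0.01185/0.00833333⌋ = 1; lat ⌊0.00276/0.00416667⌋ = 0.

NN87ks10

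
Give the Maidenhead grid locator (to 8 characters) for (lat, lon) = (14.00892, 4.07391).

Shift to the Maidenhead origin (180°W, 90°S): lon 184.07391, lat 104.00892.
Field (20°×10°, letters A–R): 184.07391/20 → 9 → J, 104.00892/10 → 10 → K; chars JK.
Square (2°×1°, digits 0–9): 4.07391/2 → 2, 4.00892/1 → 4; chars 24.
Subsquare (5′×2.5′, letters a–x): 0.07391/0.0833333 → 0 → a, 0.00892/0.0416667 → 0 → a; chars aa.
Extended square (30″×15″, digits 0–9): 0.07391/0.00833333 → 8, 0.00892/0.00416667 → 2; chars 82.

JK24aa82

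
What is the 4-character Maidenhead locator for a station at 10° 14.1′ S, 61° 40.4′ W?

Offset from 180°W / 90°S: lon 118.33°, lat 79.77°.
Field (20°×10°, letters A–R): 118.33/20 → 5 → F, 79.77/10 → 7 → H; chars FH.
Square (2°×1°, digits 0–9): 18.33/2 → 9, 9.77/1 → 9; chars 99.

FH99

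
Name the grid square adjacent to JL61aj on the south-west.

JL51xi

Longitude subsquare a = 0; −1 → -1, wraps to 23 = x, carry into square.
Longitude square 6; −1 → 5.
Latitude subsquare j = 9; −1 → 8 = i.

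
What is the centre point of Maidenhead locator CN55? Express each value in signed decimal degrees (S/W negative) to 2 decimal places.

45.50, -129.00

Field C=2, N=13: +2·20° lon, +13·10° lat → SW at lon -140°, lat 40°.
Square 5, 5: +5·2° lon, +5·1° lat → SW at lon -130°, lat 45°.
Cell spans 2° lon × 1° lat. Centre is SW corner plus half of each.
latitude 45.50, longitude -129.00.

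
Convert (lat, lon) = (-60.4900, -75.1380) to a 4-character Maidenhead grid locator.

Offset from 180°W / 90°S: lon 104.86°, lat 29.51°.
Field (20°×10°, letters A–R): lon ⌊104.86/20⌋ = 5 → F; lat ⌊29.51/10⌋ = 2 → C.
Square (2°×1°, digits 0–9): lon ⌊4.86/2⌋ = 2; lat ⌊9.51/1⌋ = 9.

FC29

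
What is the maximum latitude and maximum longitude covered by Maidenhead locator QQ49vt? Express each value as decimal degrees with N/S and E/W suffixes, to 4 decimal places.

79.8333° N, 149.8333° E

Field Q=16, Q=16: +16·20° lon, +16·10° lat → SW at lon 140°, lat 70°.
Square 4, 9: +4·2° lon, +9·1° lat → SW at lon 148°, lat 79°.
Subsquare v=21, t=19: +21·0.0833333° lon, +19·0.0416667° lat → SW at lon 149.75°, lat 79.7917°.
Cell spans 0.0833333° lon × 0.0416667° lat. NE corner is SW corner plus one full cell.
latitude 79.8333° N, longitude 149.8333° E.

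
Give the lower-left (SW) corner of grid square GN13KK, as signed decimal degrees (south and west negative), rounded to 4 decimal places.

43.4167, -57.1667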